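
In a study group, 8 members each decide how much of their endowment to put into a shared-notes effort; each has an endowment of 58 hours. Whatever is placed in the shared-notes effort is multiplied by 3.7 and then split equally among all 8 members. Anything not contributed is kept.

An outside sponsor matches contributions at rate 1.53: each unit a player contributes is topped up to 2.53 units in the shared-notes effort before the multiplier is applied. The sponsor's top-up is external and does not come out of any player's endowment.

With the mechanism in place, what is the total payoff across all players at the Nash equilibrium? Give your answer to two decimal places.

Under the mechanism each unit contributed yields 3.7 × 2.53 / 8 = 1.1701 back to its contributor per unit of net cost, which exceeds 1, making full contribution the dominant choice for everyone.
So the Nash equilibrium is full contribution by all 8; the group earns 3.7 × 2.53 × 464 = 4343.50.

4343.50 hours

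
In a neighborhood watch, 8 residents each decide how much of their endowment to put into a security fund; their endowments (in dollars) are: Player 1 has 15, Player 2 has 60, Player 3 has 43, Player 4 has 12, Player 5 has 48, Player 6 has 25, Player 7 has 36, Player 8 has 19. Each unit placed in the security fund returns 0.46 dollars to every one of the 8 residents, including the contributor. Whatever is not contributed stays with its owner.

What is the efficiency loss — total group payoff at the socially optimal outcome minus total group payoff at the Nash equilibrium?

The private return per contributed unit is 0.46 < 1 for everyone, so the Nash equilibrium is zero contribution and the group total is Σ E_j = 15 + 60 + 43 + 12 + 48 + 25 + 36 + 19 = 258.
Each contributed unit returns 3.680 to the group, so the social optimum is full contribution by everyone: group total = 3.680 × 258 = 949.44.
Efficiency loss = (3.680 − 1) × 258 = 691.44.

691.44 dollars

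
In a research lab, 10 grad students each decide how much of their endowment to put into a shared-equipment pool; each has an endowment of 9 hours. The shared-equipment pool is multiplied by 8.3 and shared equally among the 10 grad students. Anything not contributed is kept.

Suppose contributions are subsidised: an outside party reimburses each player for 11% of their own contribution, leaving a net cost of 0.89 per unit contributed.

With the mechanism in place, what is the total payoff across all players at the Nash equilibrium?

90.00 hours

The effective private return is (8.3/10) / 0.89 = 0.9326, which is still under 1, so the mechanism doesn't change anyone's dominant strategy: zero contribution.
At the Nash equilibrium no one contributes; group total payoff = 10 × 9 = 90.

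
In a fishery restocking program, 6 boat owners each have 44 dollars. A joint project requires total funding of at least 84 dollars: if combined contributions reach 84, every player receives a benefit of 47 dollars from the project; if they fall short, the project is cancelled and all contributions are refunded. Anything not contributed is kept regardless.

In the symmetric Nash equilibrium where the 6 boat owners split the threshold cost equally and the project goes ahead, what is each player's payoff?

Equal share of the threshold: 84/6 = 14.
At this profile no one gains by cutting their contribution: any cut drops the total below 84, the project is cancelled, contributions are refunded, and the deviator ends with 44, which is less than 44 − 14 + 47 = 77. Contributing more than 14 just wastes the excess. So contributing exactly 14 is a best response.
Each player's payoff: 44 − 14 + 47 = 77.

77 dollars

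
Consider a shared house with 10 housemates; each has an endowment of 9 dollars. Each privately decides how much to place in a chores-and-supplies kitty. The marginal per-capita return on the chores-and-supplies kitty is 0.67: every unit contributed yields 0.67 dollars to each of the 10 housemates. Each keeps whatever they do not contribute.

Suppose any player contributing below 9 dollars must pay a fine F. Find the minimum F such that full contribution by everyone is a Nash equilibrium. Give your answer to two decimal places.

2.97 dollars

Given the others contribute fully, the best deviation is to contribute 0 (any partial contribution still incurs the fine and gives up units whose private return 0.67 is below 1).
Deviating from 9 to 0 saves 9 dollars but forfeits the deviator's share of the drop in the chores-and-supplies kitty: 0.67 × 9 = 6.03.
So the deviation gain is 9 − 6.03 = 2.97, and the fine must be at least 2.97 dollars to wipe it out.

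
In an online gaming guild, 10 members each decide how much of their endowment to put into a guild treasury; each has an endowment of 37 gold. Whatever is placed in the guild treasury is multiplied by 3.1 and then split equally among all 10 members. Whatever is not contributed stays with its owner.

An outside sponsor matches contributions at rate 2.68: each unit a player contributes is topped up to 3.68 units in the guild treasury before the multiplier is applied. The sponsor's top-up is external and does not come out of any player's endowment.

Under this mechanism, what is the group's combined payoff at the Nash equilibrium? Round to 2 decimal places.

4220.96 gold

With the mechanism, a contributed unit returns 3.1 × 3.68 / 10 = 1.1408 per unit of net cost to the contributor — now above 1 — so contributing fully is weakly dominant for every player.
At the Nash equilibrium everyone contributes 37. Group total payoff = 3.1 × 3.68 × 370 = 4220.96.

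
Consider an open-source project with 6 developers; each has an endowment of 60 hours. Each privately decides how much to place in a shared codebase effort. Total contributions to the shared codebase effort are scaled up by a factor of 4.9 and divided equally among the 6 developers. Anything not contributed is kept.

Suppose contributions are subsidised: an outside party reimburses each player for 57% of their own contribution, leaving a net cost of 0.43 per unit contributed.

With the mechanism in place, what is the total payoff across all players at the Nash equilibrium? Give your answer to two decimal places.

Under the mechanism each unit contributed yields (4.9/6) / 0.43 = 1.8992 back to its contributor per unit of net cost, which exceeds 1, making full contribution the dominant choice for everyone.
At the Nash equilibrium everyone contributes 60. Group total payoff = 6 × (60 × 0.57 + 4.9 × 60) = 1969.20.

1969.20 hours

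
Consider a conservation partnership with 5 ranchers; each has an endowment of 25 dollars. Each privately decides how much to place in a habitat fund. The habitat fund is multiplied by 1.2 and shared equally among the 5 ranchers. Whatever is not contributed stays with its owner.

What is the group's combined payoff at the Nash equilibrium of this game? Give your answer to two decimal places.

125.00 dollars

Each contributed unit returns 1.2/5 = 0.2400 to its contributor — below 1 — so contributing 0 is dominant for every player. At the Nash equilibrium everyone keeps their 25, and the group total is 5 × 25 = 125.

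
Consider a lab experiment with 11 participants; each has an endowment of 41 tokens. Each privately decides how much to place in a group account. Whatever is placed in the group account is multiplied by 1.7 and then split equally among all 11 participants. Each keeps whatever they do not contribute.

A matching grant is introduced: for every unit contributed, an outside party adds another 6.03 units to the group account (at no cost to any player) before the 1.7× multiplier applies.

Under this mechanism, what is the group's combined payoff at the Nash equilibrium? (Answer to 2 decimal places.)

5389.90 tokens

Under the mechanism each unit contributed yields 1.7 × 7.03 / 11 = 1.0865 back to its contributor per unit of net cost, which exceeds 1, making full contribution the dominant choice for everyone.
So the Nash equilibrium is full contribution by all 11; the group earns 1.7 × 7.03 × 451 = 5389.90.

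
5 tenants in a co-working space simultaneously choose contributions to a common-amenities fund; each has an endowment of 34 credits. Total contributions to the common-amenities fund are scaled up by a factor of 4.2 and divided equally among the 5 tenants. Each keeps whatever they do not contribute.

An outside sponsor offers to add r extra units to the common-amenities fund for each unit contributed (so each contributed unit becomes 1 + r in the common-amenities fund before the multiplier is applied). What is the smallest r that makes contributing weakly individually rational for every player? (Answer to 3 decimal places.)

With matching at rate r, one contributed unit becomes (1 + r) in the common-amenities fund and returns 4.2 × (1 + r) / 5 to the contributor.
Setting this equal to 1: 1 + r = 5/4.2 = 1.1905.
So the minimum matching rate is r = 1.1905 − 1 = 0.190.

0.190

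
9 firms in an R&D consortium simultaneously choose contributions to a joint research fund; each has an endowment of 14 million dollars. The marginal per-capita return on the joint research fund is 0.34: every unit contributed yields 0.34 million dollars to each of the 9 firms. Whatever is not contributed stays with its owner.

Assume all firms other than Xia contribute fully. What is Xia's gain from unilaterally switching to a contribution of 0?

9.24 million dollars

Switching from a contribution of 14 to 0 lets Xia keep an extra 14 million dollars, but lowers the joint research fund by 14, which costs Xia their own share of that drop: 0.34 × 14 = 4.76.
Net gain = 14 − 4.76 = 9.24. The private return per contributed unit (0.34) is below 1, so free-riding is indeed the best response regardless of what the others do.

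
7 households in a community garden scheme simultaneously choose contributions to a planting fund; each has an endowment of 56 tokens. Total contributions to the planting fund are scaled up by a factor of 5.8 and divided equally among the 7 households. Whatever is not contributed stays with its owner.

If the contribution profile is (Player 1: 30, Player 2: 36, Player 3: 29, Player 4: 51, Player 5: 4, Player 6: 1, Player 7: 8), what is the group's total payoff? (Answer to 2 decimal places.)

1155.20 tokens

Total contributed: 30 + 36 + 29 + 51 + 4 + 1 + 8 = 159; total kept: 7 × 56 − 159 = 233.
The planting fund pays out 5.8 × 159 = 922.20 in aggregate.
Group total = 233 + 922.20 = 1155.20.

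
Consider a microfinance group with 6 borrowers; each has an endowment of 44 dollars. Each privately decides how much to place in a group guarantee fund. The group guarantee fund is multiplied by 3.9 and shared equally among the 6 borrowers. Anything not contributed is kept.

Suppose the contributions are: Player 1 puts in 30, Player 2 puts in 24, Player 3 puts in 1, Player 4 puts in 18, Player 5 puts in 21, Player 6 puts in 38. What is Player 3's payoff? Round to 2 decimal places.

Total contributed: 30 + 24 + 1 + 18 + 21 + 38 = 132.
Each receives 3.9 × 132 / 6 = 85.80 from the group guarantee fund.
Player 3 keeps 44 − 1 = 43, so Player 3's payoff is 43 + 85.80 = 128.80.

128.80 dollars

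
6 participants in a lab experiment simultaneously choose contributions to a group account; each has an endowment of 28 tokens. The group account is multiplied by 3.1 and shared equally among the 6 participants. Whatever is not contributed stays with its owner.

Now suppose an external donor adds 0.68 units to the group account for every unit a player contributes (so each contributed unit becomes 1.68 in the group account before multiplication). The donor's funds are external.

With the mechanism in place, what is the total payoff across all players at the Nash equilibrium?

The effective private return is 3.1 × 1.68 / 6 = 0.8680, which is still under 1, so the mechanism doesn't change anyone's dominant strategy: zero contribution.
Everyone keeps their endowment and the group total is 6 × 28 = 168.

168.00 tokens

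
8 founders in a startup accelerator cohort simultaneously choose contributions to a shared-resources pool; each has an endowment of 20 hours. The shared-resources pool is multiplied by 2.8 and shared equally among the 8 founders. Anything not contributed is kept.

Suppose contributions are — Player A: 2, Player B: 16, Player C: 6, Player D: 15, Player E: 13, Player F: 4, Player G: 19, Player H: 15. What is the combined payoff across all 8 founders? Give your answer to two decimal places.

322.00 hours

Total contributed: 2 + 16 + 6 + 15 + 13 + 4 + 19 + 15 = 90; total kept: 8 × 20 − 90 = 70.
The shared-resources pool pays out 2.8 × 90 = 252.00 in aggregate.
Group total = 70 + 252.00 = 322.00.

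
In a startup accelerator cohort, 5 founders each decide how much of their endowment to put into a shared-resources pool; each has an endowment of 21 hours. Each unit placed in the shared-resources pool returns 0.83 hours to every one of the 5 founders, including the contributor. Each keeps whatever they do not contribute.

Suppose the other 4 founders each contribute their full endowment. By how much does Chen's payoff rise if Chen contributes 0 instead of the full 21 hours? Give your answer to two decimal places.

3.57 hours

Switching from a contribution of 21 to 0 lets Chen keep an extra 21 hours, but lowers the shared-resources pool by 21, which costs Chen their own share of that drop: 0.83 × 21 = 17.43.
Net gain = 21 − 17.43 = 3.57. The private return per contributed unit (0.83) is below 1, so free-riding is indeed the best response regardless of what the others do.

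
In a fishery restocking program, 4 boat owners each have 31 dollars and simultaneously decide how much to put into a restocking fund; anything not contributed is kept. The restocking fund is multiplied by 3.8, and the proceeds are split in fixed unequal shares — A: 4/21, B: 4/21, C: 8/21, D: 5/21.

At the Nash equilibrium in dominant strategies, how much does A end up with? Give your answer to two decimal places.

For player j, contributing a unit is worthwhile iff 3.8 × (j's share) ≥ 1, i.e. iff j's share is at least 0.2632.
The only share above 0.2632 is C's 8/21, contributing 31; the remaining 3 contribute 0. Total contributed: 31.
A keeps 31 and receives 3.8 × 31 × 4/21 = 22.44 from the restocking fund, for a payoff of 53.44.

53.44 dollars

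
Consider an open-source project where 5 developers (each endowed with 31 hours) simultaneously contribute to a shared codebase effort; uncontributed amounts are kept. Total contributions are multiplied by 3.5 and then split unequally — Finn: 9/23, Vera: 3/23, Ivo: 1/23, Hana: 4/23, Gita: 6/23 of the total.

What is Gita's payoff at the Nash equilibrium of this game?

59.30 hours

Player j's private return per contributed unit is 3.5 × (j's share). Contributing is weakly dominant for j when that share is at least 1/3.5 = 0.2857, and contributing 0 is dominant otherwise.
Finn alone (share 9/23) is above the threshold, contributing 31; the remaining 4 contribute 0. Total contributed: 31.
Gita keeps 31 and receives 3.5 × 31 × 6/23 = 28.30 from the shared codebase effort, for a payoff of 59.30.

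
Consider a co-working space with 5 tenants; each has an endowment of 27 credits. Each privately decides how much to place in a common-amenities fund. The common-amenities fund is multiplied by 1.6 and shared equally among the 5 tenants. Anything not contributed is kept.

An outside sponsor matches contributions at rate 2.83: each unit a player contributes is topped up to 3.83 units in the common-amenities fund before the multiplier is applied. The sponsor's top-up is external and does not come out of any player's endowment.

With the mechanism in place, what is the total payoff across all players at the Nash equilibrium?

827.28 credits

With the mechanism, a contributed unit returns 1.6 × 3.83 / 5 = 1.2256 per unit of net cost to the contributor — now above 1 — so contributing fully is weakly dominant for every player.
At the Nash equilibrium everyone contributes 27. Group total payoff = 1.6 × 3.83 × 135 = 827.28.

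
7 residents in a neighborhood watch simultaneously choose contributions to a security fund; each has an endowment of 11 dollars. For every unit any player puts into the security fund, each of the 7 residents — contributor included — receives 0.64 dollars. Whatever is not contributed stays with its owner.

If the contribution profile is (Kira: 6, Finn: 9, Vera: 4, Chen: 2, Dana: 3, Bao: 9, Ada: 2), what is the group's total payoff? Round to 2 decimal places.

198.80 dollars

Total contributed: 6 + 9 + 4 + 2 + 3 + 9 + 2 = 35; total kept: 7 × 11 − 35 = 42.
The security fund pays out 0.64 × 7 × 35 = 156.80 in aggregate.
Group total = 42 + 156.80 = 198.80.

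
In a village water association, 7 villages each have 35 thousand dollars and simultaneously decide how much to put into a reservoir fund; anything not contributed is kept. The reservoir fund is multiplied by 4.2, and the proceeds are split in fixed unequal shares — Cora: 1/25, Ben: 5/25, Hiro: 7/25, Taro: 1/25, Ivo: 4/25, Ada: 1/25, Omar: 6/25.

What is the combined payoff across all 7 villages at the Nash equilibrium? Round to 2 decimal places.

Each unit j contributes comes back to j as 4.2 × (j's share), so j prefers to contribute only if that share exceeds 1/4.2 = 0.2381; otherwise keeping the unit dominates.
Hiro and Omar are above the threshold, contributing 35 each; the remaining 5 contribute 0. Total contributed: 70.
The reservoir fund pays out 4.2 × 70 = 294.00 in total (split across the unequal shares, but the aggregate is all that matters for the group sum).
The 5 free-riders keep 35 each, adding 175. Group total = 175 + 294.00 = 469.00.

469.00 thousand dollars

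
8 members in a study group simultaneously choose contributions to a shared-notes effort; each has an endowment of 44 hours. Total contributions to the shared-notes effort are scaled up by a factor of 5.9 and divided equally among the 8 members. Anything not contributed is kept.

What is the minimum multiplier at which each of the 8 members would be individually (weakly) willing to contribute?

A contributed unit returns (multiplier)/8 to its contributor.
This reaches 1 exactly when the multiplier is 8.

8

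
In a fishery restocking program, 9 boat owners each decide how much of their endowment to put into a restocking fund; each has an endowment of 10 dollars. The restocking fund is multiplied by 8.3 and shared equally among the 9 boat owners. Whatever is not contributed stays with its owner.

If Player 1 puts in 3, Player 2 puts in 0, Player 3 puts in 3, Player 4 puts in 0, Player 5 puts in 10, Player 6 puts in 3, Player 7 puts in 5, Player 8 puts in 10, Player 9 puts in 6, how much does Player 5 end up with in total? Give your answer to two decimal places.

Total contributed: 3 + 0 + 3 + 0 + 10 + 3 + 5 + 10 + 6 = 40.
Each receives 8.3 × 40 / 9 = 36.89 from the restocking fund.
Player 5 keeps 10 − 10 = 0, so Player 5's payoff is 0 + 36.89 = 36.89.

36.89 dollars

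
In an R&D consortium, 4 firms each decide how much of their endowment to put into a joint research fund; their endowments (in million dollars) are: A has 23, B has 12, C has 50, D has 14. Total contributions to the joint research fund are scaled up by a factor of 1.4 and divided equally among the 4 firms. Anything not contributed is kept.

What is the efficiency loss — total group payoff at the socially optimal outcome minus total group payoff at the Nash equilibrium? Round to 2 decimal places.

The private return per contributed unit is 1.4/4 = 0.3500 < 1 for every player regardless of endowment, so the Nash equilibrium is zero contribution and the group total is Σ E_j = 23 + 12 + 50 + 14 = 99.
Each contributed unit returns 1.400 to the group, so the social optimum is full contribution by everyone: group total = 1.400 × 99 = 138.60.
Efficiency loss = (1.400 − 1) × 99 = 39.60.

39.60 million dollars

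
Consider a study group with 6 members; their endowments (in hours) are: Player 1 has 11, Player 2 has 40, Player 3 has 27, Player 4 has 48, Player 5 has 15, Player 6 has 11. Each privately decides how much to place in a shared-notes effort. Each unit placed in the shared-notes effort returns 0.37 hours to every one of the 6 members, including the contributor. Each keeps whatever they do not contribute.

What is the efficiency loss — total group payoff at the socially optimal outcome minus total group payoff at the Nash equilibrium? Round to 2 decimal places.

The private return per contributed unit is 0.37 < 1 for everyone, so the Nash equilibrium is zero contribution and the group total is Σ E_j = 11 + 40 + 27 + 48 + 15 + 11 = 152.
Each contributed unit returns 2.220 to the group, so the social optimum is full contribution by everyone: group total = 2.220 × 152 = 337.44.
Efficiency loss = (2.220 − 1) × 152 = 185.44.

185.44 hours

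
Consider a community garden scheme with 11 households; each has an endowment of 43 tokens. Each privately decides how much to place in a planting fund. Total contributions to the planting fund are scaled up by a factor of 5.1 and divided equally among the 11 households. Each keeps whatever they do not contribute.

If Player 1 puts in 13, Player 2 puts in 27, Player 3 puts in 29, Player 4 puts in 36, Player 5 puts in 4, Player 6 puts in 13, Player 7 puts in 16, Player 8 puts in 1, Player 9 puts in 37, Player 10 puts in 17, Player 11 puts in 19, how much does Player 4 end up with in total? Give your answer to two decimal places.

Total contributed: 13 + 27 + 29 + 36 + 4 + 13 + 16 + 1 + 37 + 17 + 19 = 212.
Each receives 5.1 × 212 / 11 = 98.29 from the planting fund.
Player 4 keeps 43 − 36 = 7, so Player 4's payoff is 7 + 98.29 = 105.29.

105.29 tokens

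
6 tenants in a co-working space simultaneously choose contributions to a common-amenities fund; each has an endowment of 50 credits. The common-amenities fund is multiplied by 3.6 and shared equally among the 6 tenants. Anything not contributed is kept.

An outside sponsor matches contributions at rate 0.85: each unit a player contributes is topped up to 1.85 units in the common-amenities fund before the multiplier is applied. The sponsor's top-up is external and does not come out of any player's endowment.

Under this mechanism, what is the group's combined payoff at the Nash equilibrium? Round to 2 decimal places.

The effective private return per unit is now 3.6 × 1.85 / 6 = 1.1100 > 1, so every player's dominant strategy flips to full contribution.
At the Nash equilibrium everyone contributes 50. Group total payoff = 3.6 × 1.85 × 300 = 1998.00.

1998.00 credits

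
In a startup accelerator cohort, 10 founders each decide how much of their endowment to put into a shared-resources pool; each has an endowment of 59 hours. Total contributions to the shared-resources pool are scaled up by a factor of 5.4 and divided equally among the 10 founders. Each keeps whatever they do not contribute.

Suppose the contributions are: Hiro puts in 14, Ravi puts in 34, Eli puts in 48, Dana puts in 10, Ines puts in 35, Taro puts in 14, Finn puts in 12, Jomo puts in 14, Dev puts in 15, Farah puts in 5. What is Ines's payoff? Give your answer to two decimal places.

Total contributed: 14 + 34 + 48 + 10 + 35 + 14 + 12 + 14 + 15 + 5 = 201.
Each receives 5.4 × 201 / 10 = 108.54 from the shared-resources pool.
Ines keeps 59 − 35 = 24, so Ines's payoff is 24 + 108.54 = 132.54.

132.54 hours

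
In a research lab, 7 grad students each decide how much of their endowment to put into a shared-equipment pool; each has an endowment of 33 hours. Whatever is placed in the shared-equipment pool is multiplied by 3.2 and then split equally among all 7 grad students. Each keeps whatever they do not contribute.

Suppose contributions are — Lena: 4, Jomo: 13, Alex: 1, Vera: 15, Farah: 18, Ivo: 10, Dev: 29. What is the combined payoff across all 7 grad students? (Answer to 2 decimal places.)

Total contributed: 4 + 13 + 1 + 15 + 18 + 10 + 29 = 90; total kept: 7 × 33 − 90 = 141.
The shared-equipment pool pays out 3.2 × 90 = 288.00 in aggregate.
Group total = 141 + 288.00 = 429.00.

429.00 hours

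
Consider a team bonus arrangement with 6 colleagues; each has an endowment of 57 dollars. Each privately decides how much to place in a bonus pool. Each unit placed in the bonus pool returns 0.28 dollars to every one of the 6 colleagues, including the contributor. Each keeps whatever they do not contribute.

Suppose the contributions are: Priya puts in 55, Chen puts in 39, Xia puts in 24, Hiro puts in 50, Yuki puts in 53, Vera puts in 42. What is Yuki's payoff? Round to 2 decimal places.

77.64 dollars

Total contributed: 55 + 39 + 24 + 50 + 53 + 42 = 263.
Each receives 0.28 × 263 = 73.64 from the bonus pool.
Yuki keeps 57 − 53 = 4, so Yuki's payoff is 4 + 73.64 = 77.64.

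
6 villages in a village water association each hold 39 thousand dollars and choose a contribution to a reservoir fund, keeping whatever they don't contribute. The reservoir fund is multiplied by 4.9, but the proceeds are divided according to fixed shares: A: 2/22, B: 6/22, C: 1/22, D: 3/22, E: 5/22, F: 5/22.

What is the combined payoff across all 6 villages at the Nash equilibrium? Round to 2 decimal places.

Player j's private return per contributed unit is 4.9 × (j's share). Contributing is weakly dominant for j when that share is at least 1/4.9 = 0.2041, and contributing 0 is dominant otherwise.
B, E and F clear that bar, contributing 39 each; the remaining 3 contribute 0. Total contributed: 117.
The reservoir fund pays out 4.9 × 117 = 573.30 in total (split across the unequal shares, but the aggregate is all that matters for the group sum).
The 3 free-riders keep 39 each, adding 117. Group total = 117 + 573.30 = 690.30.

690.30 thousand dollars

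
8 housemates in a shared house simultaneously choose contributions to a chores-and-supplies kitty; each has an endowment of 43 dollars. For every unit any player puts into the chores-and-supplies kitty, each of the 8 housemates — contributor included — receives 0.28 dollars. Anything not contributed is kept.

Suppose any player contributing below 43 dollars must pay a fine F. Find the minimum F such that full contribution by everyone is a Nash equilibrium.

30.96 dollars

Given the others contribute fully, the best deviation is to contribute 0 (any partial contribution still incurs the fine and gives up units whose private return 0.28 is below 1).
Deviating from 43 to 0 saves 43 dollars but forfeits the deviator's share of the drop in the chores-and-supplies kitty: 0.28 × 43 = 12.04.
So the deviation gain is 43 − 12.04 = 30.96, and the fine must be at least 30.96 dollars to wipe it out.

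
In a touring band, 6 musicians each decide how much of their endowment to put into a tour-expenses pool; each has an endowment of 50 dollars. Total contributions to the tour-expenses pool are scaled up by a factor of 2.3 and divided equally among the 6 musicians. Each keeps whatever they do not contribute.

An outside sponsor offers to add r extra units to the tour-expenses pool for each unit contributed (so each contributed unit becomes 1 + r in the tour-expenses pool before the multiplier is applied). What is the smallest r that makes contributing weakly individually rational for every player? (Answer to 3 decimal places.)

With matching at rate r, one contributed unit becomes (1 + r) in the tour-expenses pool and returns 2.3 × (1 + r) / 6 to the contributor.
Setting this equal to 1: 1 + r = 6/2.3 = 2.6087.
So the minimum matching rate is r = 2.6087 − 1 = 1.609.

1.609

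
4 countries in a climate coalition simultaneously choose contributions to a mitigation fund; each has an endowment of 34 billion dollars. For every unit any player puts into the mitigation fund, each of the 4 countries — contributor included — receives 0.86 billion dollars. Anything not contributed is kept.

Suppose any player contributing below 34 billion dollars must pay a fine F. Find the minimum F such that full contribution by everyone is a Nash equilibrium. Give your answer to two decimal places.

Given the others contribute fully, the best deviation is to contribute 0 (any partial contribution still incurs the fine and gives up units whose private return 0.86 is below 1).
Deviating from 34 to 0 saves 34 billion dollars but forfeits the deviator's share of the drop in the mitigation fund: 0.86 × 34 = 29.24.
So the deviation gain is 34 − 29.24 = 4.76, and the fine must be at least 4.76 billion dollars to wipe it out.

4.76 billion dollars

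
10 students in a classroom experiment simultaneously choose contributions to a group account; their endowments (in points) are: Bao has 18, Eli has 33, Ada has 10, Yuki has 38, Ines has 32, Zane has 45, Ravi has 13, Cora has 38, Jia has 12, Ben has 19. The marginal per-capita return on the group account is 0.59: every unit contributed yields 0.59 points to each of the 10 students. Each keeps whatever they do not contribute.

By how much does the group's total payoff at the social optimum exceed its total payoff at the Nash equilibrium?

1264.20 points

The private return per contributed unit is 0.59 < 1 for everyone, so the Nash equilibrium is zero contribution and the group total is Σ E_j = 18 + 33 + 10 + 38 + 32 + 45 + 13 + 38 + 12 + 19 = 258.
Each contributed unit returns 5.900 to the group, so the social optimum is full contribution by everyone: group total = 5.900 × 258 = 1522.20.
Efficiency loss = (5.900 − 1) × 258 = 1264.20.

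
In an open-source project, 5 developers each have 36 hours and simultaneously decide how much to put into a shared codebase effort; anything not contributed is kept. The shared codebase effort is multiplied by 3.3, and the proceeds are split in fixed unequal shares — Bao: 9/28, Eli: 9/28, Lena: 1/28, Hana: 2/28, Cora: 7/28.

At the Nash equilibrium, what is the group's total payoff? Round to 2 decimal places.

345.60 hours

For player j, contributing a unit is worthwhile iff 3.3 × (j's share) ≥ 1, i.e. iff j's share is at least 0.3030.
Bao and Eli are above the threshold, contributing 36 each; the remaining 3 contribute 0. Total contributed: 72.
The shared codebase effort pays out 3.3 × 72 = 237.60 in total (split across the unequal shares, but the aggregate is all that matters for the group sum).
The 3 free-riders keep 36 each, adding 108. Group total = 108 + 237.60 = 345.60.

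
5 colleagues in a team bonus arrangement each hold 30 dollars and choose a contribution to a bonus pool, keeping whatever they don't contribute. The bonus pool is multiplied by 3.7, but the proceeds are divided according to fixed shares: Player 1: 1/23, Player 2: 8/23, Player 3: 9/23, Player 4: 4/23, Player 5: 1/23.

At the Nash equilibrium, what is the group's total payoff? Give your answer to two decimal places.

Player j's private return per contributed unit is 3.7 × (j's share). Contributing is weakly dominant for j when that share is at least 1/3.7 = 0.2703, and contributing 0 is dominant otherwise.
Player 2 and Player 3 clear that bar, contributing 30 each; the remaining 3 contribute 0. Total contributed: 60.
The bonus pool pays out 3.7 × 60 = 222.00 in total (split across the unequal shares, but the aggregate is all that matters for the group sum).
The 3 free-riders keep 30 each, adding 90. Group total = 90 + 222.00 = 312.00.

312.00 dollars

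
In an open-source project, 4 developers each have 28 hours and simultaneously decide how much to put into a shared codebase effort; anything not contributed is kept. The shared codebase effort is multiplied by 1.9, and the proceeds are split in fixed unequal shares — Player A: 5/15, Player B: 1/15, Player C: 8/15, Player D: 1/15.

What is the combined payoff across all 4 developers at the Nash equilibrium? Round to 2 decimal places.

For player j, contributing a unit is worthwhile iff 1.9 × (j's share) ≥ 1, i.e. iff j's share is at least 0.5263.
Player C alone (share 8/15) is above the threshold, contributing 28; the remaining 3 contribute 0. Total contributed: 28.
The shared codebase effort pays out 1.9 × 28 = 53.20 in total (split across the unequal shares, but the aggregate is all that matters for the group sum).
The 3 free-riders keep 28 each, adding 84. Group total = 84 + 53.20 = 137.20.

137.20 hours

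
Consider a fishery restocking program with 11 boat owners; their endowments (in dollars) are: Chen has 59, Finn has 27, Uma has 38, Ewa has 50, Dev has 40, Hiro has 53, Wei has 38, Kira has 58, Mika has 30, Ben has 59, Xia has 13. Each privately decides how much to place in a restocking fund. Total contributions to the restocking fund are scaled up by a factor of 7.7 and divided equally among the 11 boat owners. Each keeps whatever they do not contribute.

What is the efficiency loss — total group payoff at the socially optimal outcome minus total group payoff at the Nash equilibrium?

The private return per contributed unit is 7.7/11 = 0.7000 < 1 for every player regardless of endowment, so the Nash equilibrium is zero contribution and the group total is Σ E_j = 59 + 27 + 38 + 50 + 40 + 53 + 38 + 58 + 30 + 59 + 13 = 465.
Each contributed unit returns 7.700 to the group, so the social optimum is full contribution by everyone: group total = 7.700 × 465 = 3580.50.
Efficiency loss = (7.700 − 1) × 465 = 3115.50.

3115.50 dollars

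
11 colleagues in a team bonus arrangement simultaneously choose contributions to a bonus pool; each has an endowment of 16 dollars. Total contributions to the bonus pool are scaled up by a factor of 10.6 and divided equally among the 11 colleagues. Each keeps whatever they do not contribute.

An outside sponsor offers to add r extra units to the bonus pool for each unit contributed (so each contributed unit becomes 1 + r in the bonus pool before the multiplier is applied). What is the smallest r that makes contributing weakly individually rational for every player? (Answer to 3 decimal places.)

0.038

With matching at rate r, one contributed unit becomes (1 + r) in the bonus pool and returns 10.6 × (1 + r) / 11 to the contributor.
Setting this equal to 1: 1 + r = 11/10.6 = 1.0377.
So the minimum matching rate is r = 1.0377 − 1 = 0.038.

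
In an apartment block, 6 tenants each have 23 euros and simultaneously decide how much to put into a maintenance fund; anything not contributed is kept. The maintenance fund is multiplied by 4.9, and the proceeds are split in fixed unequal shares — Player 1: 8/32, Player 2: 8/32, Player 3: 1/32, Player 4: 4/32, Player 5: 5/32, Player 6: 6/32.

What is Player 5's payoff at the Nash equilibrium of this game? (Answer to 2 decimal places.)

58.22 euros

A player with share s gets back 4.9·s per unit contributed, so full contribution is dominant for anyone with s > 1/4.9 = 0.2041 and zero contribution is dominant for anyone below.
Player 1 and Player 2 clear that bar, contributing 23 each; the remaining 4 contribute 0. Total contributed: 46.
Player 5 keeps 23 and receives 4.9 × 46 × 5/32 = 35.22 from the maintenance fund, for a payoff of 58.22.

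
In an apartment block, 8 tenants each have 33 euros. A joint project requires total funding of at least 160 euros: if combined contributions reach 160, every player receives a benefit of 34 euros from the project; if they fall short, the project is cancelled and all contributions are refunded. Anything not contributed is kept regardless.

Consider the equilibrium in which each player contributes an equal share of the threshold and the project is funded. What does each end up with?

47 euros

Equal share of the threshold: 160/8 = 20.
At this profile no one gains by cutting their contribution: any cut drops the total below 160, the project is cancelled, contributions are refunded, and the deviator ends with 33, which is less than 33 − 20 + 34 = 47. Contributing more than 20 just wastes the excess. So contributing exactly 20 is a best response.
Each player's payoff: 33 − 20 + 34 = 47.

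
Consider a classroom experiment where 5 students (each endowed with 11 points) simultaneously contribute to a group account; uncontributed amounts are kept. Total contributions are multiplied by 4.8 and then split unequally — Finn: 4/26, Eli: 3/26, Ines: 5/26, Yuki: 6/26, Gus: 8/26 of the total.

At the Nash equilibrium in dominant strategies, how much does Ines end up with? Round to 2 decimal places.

31.31 points

Player j's private return per contributed unit is 4.8 × (j's share). Contributing is weakly dominant for j when that share is at least 1/4.8 = 0.2083, and contributing 0 is dominant otherwise.
Yuki and Gus are above the threshold, contributing 11 each; the remaining 3 contribute 0. Total contributed: 22.
Ines keeps 11 and receives 4.8 × 22 × 5/26 = 20.31 from the group account, for a payoff of 31.31.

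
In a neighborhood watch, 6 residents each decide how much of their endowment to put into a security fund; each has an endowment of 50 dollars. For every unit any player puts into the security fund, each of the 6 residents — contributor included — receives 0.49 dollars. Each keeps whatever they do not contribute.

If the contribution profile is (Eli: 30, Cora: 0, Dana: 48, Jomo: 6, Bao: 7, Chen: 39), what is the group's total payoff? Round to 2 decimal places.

Total contributed: 30 + 0 + 48 + 6 + 7 + 39 = 130; total kept: 6 × 50 − 130 = 170.
The security fund pays out 0.49 × 6 × 130 = 382.20 in aggregate.
Group total = 170 + 382.20 = 552.20.

552.20 dollars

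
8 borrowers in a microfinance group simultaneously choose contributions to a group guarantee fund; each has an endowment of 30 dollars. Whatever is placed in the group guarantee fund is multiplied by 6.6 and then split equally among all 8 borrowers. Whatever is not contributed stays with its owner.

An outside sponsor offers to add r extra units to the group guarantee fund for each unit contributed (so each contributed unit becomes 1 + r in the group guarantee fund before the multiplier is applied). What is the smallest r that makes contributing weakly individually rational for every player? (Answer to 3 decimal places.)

0.212

With matching at rate r, one contributed unit becomes (1 + r) in the group guarantee fund and returns 6.6 × (1 + r) / 8 to the contributor.
Setting this equal to 1: 1 + r = 8/6.6 = 1.2121.
So the minimum matching rate is r = 1.2121 − 1 = 0.212.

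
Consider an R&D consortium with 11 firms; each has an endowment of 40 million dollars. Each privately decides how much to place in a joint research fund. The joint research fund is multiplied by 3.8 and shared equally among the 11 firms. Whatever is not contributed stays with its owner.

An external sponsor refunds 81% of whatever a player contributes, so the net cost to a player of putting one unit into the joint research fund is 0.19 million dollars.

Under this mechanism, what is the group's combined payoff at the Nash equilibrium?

2028.40 million dollars

With the mechanism, a contributed unit returns (3.8/11) / 0.19 = 1.8182 per unit of net cost to the contributor — now above 1 — so contributing fully is weakly dominant for every player.
So the Nash equilibrium is full contribution by all 11; the group earns 11 × (40 × 0.81 + 3.8 × 40) = 2028.40.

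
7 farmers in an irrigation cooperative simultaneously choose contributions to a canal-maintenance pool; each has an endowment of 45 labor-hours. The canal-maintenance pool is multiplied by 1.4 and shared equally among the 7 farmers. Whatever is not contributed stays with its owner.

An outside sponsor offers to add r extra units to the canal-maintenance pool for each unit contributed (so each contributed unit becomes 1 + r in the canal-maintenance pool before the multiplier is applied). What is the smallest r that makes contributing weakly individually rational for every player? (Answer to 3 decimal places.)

4.000

With matching at rate r, one contributed unit becomes (1 + r) in the canal-maintenance pool and returns 1.4 × (1 + r) / 7 to the contributor.
Setting this equal to 1: 1 + r = 7/1.4 = 5.0000.
So the minimum matching rate is r = 5.0000 − 1 = 4.000.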